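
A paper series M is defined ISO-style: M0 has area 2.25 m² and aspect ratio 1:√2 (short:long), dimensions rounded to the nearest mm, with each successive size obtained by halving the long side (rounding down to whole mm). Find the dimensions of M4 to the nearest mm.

315 × 446 mm

Let M0's short side be w mm. w · w√2 = 2.25 m² = 2,250,000 mm², so w ≈ 1261.3 mm and w√2 ≈ 1783.8 mm → M0 = 1261 × 1784 mm.
M1: ⌊1784/2⌋ × 1261 = 892 × 1261 mm
M2: ⌊1261/2⌋ × 892 = 630 × 892 mm
M3: ⌊892/2⌋ × 630 = 446 × 630 mm
M4: ⌊630/2⌋ × 446 = 315 × 446 mm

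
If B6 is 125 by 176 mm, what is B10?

B7: ⌊176/2⌋ × 125 = 88 × 125 mm
B8: ⌊125/2⌋ × 88 = 62 × 88 mm
B9: ⌊88/2⌋ × 62 = 44 × 62 mm
B10: ⌊62/2⌋ × 44 = 31 × 44 mm

31 × 44 mm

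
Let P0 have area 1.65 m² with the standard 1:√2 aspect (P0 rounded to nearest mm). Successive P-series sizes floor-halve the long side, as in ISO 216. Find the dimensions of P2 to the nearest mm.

540 × 764 mm

Let P0's short side be w mm. w · w√2 = 1.65 m² = 1,650,000 mm², so w ≈ 1080.2 mm and w√2 ≈ 1527.6 mm → P0 = 1080 × 1528 mm.
P1: ⌊1528/2⌋ × 1080 = 764 × 1080 mm
P2: ⌊1080/2⌋ × 764 = 540 × 764 mm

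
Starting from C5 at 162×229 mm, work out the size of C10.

28 × 40 mm

C6: ⌊229/2⌋ × 162 = 114 × 162 mm
C7: ⌊162/2⌋ × 114 = 81 × 114 mm
C8: ⌊114/2⌋ × 81 = 57 × 81 mm
C9: ⌊81/2⌋ × 57 = 40 × 57 mm
C10: ⌊57/2⌋ × 40 = 28 × 40 mm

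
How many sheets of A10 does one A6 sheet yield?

16

Each ISO step halves the sheet: 1 × A6 → 2 × A7 → 4 × A8 → 8 × A9 → …
From A6 to A10 is 4 halving steps: 2^4 = 16.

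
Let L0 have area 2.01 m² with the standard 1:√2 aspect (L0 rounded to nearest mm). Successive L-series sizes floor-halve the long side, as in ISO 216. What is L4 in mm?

Let L0's short side be w mm. w · w√2 = 2.01 m² = 2,010,000 mm², so w ≈ 1192.2 mm and w√2 ≈ 1686.0 mm → L0 = 1192 × 1686 mm.
L1: ⌊1686/2⌋ × 1192 = 843 × 1192 mm
L2: ⌊1192/2⌋ × 843 = 596 × 843 mm
L3: ⌊843/2⌋ × 596 = 421 × 596 mm
L4: ⌊596/2⌋ × 421 = 298 × 421 mm

298 × 421 mm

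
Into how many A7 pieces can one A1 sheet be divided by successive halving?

64

A1 = 594 × 841 mm; A7 = 74 × 105 mm.
Each halving step doubles the count; 6 steps from A1 to A7.
2^6 = 64.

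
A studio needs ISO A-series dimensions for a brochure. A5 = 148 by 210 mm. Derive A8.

52 × 74 mm

A6: ⌊210/2⌋ × 148 = 105 × 148 mm
A7: ⌊148/2⌋ × 105 = 74 × 105 mm
A8: ⌊105/2⌋ × 74 = 52 × 74 mm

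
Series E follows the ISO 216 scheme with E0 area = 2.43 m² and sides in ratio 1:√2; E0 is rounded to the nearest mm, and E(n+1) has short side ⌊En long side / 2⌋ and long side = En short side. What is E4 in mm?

Let E0's short side be w mm. w · w√2 = 2.43 m² = 2,430,000 mm², so w ≈ 1310.8 mm and w√2 ≈ 1853.8 mm → E0 = 1311 × 1854 mm.
E1: ⌊1854/2⌋ × 1311 = 927 × 1311 mm
E2: ⌊1311/2⌋ × 927 = 655 × 927 mm
E3: ⌊927/2⌋ × 655 = 463 × 655 mm
E4: ⌊655/2⌋ × 463 = 327 × 463 mm

327 × 463 mm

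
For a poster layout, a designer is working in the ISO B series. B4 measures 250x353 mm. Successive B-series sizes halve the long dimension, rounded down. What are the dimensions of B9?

44 × 62 mm

B5: ⌊353/2⌋ × 250 = 176 × 250 mm
B6: ⌊250/2⌋ × 176 = 125 × 176 mm
B7: ⌊176/2⌋ × 125 = 88 × 125 mm
B8: ⌊125/2⌋ × 88 = 62 × 88 mm
B9: ⌊88/2⌋ × 62 = 44 × 62 mm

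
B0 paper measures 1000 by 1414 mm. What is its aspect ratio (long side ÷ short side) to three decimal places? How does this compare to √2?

1.414

1414 / 1000 = 1.414
Matches √2 ≈ 1.414 — the ISO 216 defining ratio.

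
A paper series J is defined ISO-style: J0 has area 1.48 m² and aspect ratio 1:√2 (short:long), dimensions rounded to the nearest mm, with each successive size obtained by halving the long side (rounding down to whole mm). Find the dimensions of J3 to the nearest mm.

Let J0's short side be w mm. w · w√2 = 1.48 m² = 1,480,000 mm², so w ≈ 1023.0 mm and w√2 ≈ 1446.7 mm → J0 = 1023 × 1447 mm.
J1: ⌊1447/2⌋ × 1023 = 723 × 1023 mm
J2: ⌊1023/2⌋ × 723 = 511 × 723 mm
J3: ⌊723/2⌋ × 511 = 361 × 511 mm

361 × 511 mm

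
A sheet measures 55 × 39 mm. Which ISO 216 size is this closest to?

C9 (40 × 57 mm)

Aspect ratio 55/39 ≈ 1.410 — close to the ISO √2 ≈ 1.414.
In the C-series (envelope sizes, between A and B): C9 = 40 × 57 mm.
Off by 3 mm total — nearest standard size.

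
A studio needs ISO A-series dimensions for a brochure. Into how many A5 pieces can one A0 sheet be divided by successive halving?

A0 = 841 × 1189 mm; A5 = 148 × 210 mm.
Each halving step doubles the count; 5 steps from A0 to A5.
2^5 = 32.

32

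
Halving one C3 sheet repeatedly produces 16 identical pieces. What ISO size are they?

C7

16 = 2^4, so 4 halving steps.
C3 → C4 → … → C7 after 4 steps.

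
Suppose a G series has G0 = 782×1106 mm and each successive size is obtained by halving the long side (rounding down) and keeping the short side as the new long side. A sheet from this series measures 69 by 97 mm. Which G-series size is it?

G0: 782 × 1106 mm
G1: 553 × 782 mm
G2: 391 × 553 mm
G3: 276 × 391 mm
G4: 195 × 276 mm
G5: 138 × 195 mm
G6: 97 × 138 mm
G7: 69 × 97 mm
G8: 48 × 69 mm
→ matches G7.

G7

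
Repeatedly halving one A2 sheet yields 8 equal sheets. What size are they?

A5

8 = 2^3, so 3 halving steps.
A2 → A3 → … → A5 after 3 steps.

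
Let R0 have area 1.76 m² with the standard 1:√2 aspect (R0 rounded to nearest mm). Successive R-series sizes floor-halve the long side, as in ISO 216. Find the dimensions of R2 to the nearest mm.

558 × 789 mm

Let R0's short side be w mm. w · w√2 = 1.76 m² = 1,760,000 mm², so w ≈ 1115.6 mm and w√2 ≈ 1577.7 mm → R0 = 1116 × 1578 mm.
R1: ⌊1578/2⌋ × 1116 = 789 × 1116 mm
R2: ⌊1116/2⌋ × 789 = 558 × 789 mm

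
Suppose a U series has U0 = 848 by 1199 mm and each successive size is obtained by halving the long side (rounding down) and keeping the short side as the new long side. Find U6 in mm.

U1: ⌊1199/2⌋ × 848 = 599 × 848 mm
U2: ⌊848/2⌋ × 599 = 424 × 599 mm
U3: ⌊599/2⌋ × 424 = 299 × 424 mm
U4: ⌊424/2⌋ × 299 = 212 × 299 mm
U5: ⌊299/2⌋ × 212 = 149 × 212 mm
U6: ⌊212/2⌋ × 149 = 106 × 149 mm

106 × 149 mm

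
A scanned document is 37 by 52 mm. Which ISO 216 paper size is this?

A9 (37 × 52 mm)

Aspect ratio 52/37 ≈ 1.405 — close to the ISO √2 ≈ 1.414.
In the A-series (A0 area = 1 m²): A9 = 37 × 52 mm.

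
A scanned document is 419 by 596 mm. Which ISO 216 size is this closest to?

A2 (420 × 594 mm)

Aspect ratio 596/419 ≈ 1.422 — close to the ISO √2 ≈ 1.414.
In the A-series (A0 area = 1 m²): A2 = 420 × 594 mm.
Off by 3 mm total — nearest standard size.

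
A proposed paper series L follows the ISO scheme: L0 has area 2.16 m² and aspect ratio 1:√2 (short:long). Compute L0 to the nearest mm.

Let the short side be w mm. Then w · w√2 = 2.16 m² = 2,160,000 mm².
w² = 2,160,000/√2, so w ≈ 1235.9 mm; long side = w√2 ≈ 1747.8 mm.

1236 × 1748 mm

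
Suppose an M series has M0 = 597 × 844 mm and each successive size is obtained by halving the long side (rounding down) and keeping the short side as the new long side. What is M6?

M1: ⌊844/2⌋ × 597 = 422 × 597 mm
M2: ⌊597/2⌋ × 422 = 298 × 422 mm
M3: ⌊422/2⌋ × 298 = 211 × 298 mm
M4: ⌊298/2⌋ × 211 = 149 × 211 mm
M5: ⌊211/2⌋ × 149 = 105 × 149 mm
M6: ⌊149/2⌋ × 105 = 74 × 105 mm

74 × 105 mm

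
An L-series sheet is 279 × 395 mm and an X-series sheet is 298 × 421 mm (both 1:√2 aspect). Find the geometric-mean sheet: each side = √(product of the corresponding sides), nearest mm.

288 × 408 mm

Short side: √(279 · 298) = √83142 ≈ 288.3 → 288 mm
Long side: √(395 · 421) = √166295 ≈ 407.8 → 408 mm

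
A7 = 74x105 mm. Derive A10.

A8: ⌊105/2⌋ × 74 = 52 × 74 mm
A9: ⌊74/2⌋ × 52 = 37 × 52 mm
A10: ⌊52/2⌋ × 37 = 26 × 37 mm

26 × 37 mm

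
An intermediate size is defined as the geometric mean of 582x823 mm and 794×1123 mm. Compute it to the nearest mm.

680 × 961 mm

Short side: √(582 · 794) = √462108 ≈ 679.8 → 680 mm
Long side: √(823 · 1123) = √924229 ≈ 961.4 → 961 mm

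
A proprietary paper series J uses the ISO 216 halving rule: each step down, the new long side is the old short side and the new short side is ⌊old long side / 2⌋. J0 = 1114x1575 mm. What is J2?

557 × 787 mm

J1: ⌊1575/2⌋ × 1114 = 787 × 1114 mm
J2: ⌊1114/2⌋ × 787 = 557 × 787 mm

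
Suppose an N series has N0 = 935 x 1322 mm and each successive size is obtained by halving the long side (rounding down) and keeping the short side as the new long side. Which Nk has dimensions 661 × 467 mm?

N2

N0: 935 × 1322 mm
N1: 661 × 935 mm
N2: 467 × 661 mm
N3: 330 × 467 mm
→ matches N2.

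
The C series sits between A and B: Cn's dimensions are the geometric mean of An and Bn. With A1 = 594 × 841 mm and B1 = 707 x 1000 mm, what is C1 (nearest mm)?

Short side: √(594 · 707) = √419958 ≈ 648.0 → 648 mm
Long side: √(841 · 1000) = √841000 ≈ 917.1 → 917 mm

648 × 917 mm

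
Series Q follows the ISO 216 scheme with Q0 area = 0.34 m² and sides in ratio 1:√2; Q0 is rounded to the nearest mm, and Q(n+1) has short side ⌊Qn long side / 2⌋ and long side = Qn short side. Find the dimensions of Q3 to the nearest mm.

Let Q0's short side be w mm. w · w√2 = 0.34 m² = 340,000 mm², so w ≈ 490.3 mm and w√2 ≈ 693.4 mm → Q0 = 490 × 693 mm.
Q1: ⌊693/2⌋ × 490 = 346 × 490 mm
Q2: ⌊490/2⌋ × 346 = 245 × 346 mm
Q3: ⌊346/2⌋ × 245 = 173 × 245 mm

173 × 245 mm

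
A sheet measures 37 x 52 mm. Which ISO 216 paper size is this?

Aspect ratio 52/37 ≈ 1.405 — close to the ISO √2 ≈ 1.414.
In the A-series (A0 area = 1 m²): A9 = 37 × 52 mm.

A9 (37 × 52 mm)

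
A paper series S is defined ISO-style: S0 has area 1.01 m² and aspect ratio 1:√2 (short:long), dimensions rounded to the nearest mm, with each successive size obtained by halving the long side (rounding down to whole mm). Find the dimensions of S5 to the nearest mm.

Let S0's short side be w mm. w · w√2 = 1.01 m² = 1,010,000 mm², so w ≈ 845.1 mm and w√2 ≈ 1195.1 mm → S0 = 845 × 1195 mm.
S1: ⌊1195/2⌋ × 845 = 597 × 845 mm
S2: ⌊845/2⌋ × 597 = 422 × 597 mm
S3: ⌊597/2⌋ × 422 = 298 × 422 mm
S4: ⌊422/2⌋ × 298 = 211 × 298 mm
S5: ⌊298/2⌋ × 211 = 149 × 211 mm

149 × 211 mm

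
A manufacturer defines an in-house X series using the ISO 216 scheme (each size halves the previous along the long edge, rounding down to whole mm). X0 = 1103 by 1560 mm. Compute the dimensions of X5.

X1: ⌊1560/2⌋ × 1103 = 780 × 1103 mm
X2: ⌊1103/2⌋ × 780 = 551 × 780 mm
X3: ⌊780/2⌋ × 551 = 390 × 551 mm
X4: ⌊551/2⌋ × 390 = 275 × 390 mm
X5: ⌊390/2⌋ × 275 = 195 × 275 mm

195 × 275 mm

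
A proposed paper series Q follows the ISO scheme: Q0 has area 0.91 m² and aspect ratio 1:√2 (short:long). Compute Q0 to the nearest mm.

802 × 1134 mm

Let the short side be w mm. Then w · w√2 = 0.91 m² = 910,000 mm².
w² = 910,000/√2, so w ≈ 802.2 mm; long side = w√2 ≈ 1134.4 mm.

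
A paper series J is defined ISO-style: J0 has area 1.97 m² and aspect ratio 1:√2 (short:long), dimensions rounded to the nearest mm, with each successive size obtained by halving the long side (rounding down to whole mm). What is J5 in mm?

208 × 295 mm

Let J0's short side be w mm. w · w√2 = 1.97 m² = 1,970,000 mm², so w ≈ 1180.3 mm and w√2 ≈ 1669.1 mm → J0 = 1180 × 1669 mm.
J1: ⌊1669/2⌋ × 1180 = 834 × 1180 mm
J2: ⌊1180/2⌋ × 834 = 590 × 834 mm
J3: ⌊834/2⌋ × 590 = 417 × 590 mm
J4: ⌊590/2⌋ × 417 = 295 × 417 mm
J5: ⌊417/2⌋ × 295 = 208 × 295 mm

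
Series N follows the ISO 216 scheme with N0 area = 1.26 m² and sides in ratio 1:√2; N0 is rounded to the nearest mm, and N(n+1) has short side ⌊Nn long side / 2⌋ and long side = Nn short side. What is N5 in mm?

Let N0's short side be w mm. w · w√2 = 1.26 m² = 1,260,000 mm², so w ≈ 943.9 mm and w√2 ≈ 1334.9 mm → N0 = 944 × 1335 mm.
N1: ⌊1335/2⌋ × 944 = 667 × 944 mm
N2: ⌊944/2⌋ × 667 = 472 × 667 mm
N3: ⌊667/2⌋ × 472 = 333 × 472 mm
N4: ⌊472/2⌋ × 333 = 236 × 333 mm
N5: ⌊333/2⌋ × 236 = 166 × 236 mm

166 × 236 mm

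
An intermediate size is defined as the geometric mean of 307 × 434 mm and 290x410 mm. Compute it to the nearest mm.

298 × 422 mm

Short side: √(307 · 290) = √89030 ≈ 298.4 → 298 mm
Long side: √(434 · 410) = √177940 ≈ 421.8 → 422 mm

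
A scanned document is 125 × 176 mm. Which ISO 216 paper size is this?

B6 (125 × 176 mm)

Aspect ratio 176/125 ≈ 1.408 — close to the ISO √2 ≈ 1.414.
In the B-series (B0 = 1000 × 1414 mm): B6 = 125 × 176 mm.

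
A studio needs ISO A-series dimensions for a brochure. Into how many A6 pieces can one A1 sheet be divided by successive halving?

Each ISO step halves the sheet: 1 × A1 → 2 × A2 → 4 × A3 → 8 × A4 → …
From A1 to A6 is 5 halving steps: 2^5 = 32.

32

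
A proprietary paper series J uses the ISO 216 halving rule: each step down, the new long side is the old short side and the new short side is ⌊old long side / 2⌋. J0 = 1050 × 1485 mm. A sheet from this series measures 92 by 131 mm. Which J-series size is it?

J0: 1050 × 1485 mm
J1: 742 × 1050 mm
J2: 525 × 742 mm
J3: 371 × 525 mm
J4: 262 × 371 mm
J5: 185 × 262 mm
J6: 131 × 185 mm
J7: 92 × 131 mm
J8: 65 × 92 mm
→ matches J7.

J7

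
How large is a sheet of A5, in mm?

A0 = 841 × 1189 mm (A0 has area 1 m², aspect 1:√2).
A1: ⌊1189/2⌋ × 841 = 594 × 841 mm
A2: ⌊841/2⌋ × 594 = 420 × 594 mm
A3: ⌊594/2⌋ × 420 = 297 × 420 mm
A4: ⌊420/2⌋ × 297 = 210 × 297 mm
A5: ⌊297/2⌋ × 210 = 148 × 210 mm

148 × 210 mm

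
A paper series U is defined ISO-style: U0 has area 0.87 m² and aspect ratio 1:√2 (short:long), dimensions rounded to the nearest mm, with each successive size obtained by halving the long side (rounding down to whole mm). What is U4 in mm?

196 × 277 mm

Let U0's short side be w mm. w · w√2 = 0.87 m² = 870,000 mm², so w ≈ 784.3 mm and w√2 ≈ 1109.2 mm → U0 = 784 × 1109 mm.
U1: ⌊1109/2⌋ × 784 = 554 × 784 mm
U2: ⌊784/2⌋ × 554 = 392 × 554 mm
U3: ⌊554/2⌋ × 392 = 277 × 392 mm
U4: ⌊392/2⌋ × 277 = 196 × 277 mm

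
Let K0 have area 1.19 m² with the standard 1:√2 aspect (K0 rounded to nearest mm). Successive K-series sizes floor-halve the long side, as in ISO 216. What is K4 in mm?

Let K0's short side be w mm. w · w√2 = 1.19 m² = 1,190,000 mm², so w ≈ 917.3 mm and w√2 ≈ 1297.3 mm → K0 = 917 × 1297 mm.
K1: ⌊1297/2⌋ × 917 = 648 × 917 mm
K2: ⌊917/2⌋ × 648 = 458 × 648 mm
K3: ⌊648/2⌋ × 458 = 324 × 458 mm
K4: ⌊458/2⌋ × 324 = 229 × 324 mm

229 × 324 mm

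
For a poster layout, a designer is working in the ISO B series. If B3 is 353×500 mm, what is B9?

B4: ⌊500/2⌋ × 353 = 250 × 353 mm
B5: ⌊353/2⌋ × 250 = 176 × 250 mm
B6: ⌊250/2⌋ × 176 = 125 × 176 mm
B7: ⌊176/2⌋ × 125 = 88 × 125 mm
B8: ⌊125/2⌋ × 88 = 62 × 88 mm
B9: ⌊88/2⌋ × 62 = 44 × 62 mm

44 × 62 mm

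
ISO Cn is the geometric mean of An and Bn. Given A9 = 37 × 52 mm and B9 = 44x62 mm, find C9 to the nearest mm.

Short side: √(37 · 44) = √1628 ≈ 40.3 → 40 mm
Long side: √(52 · 62) = √3224 ≈ 56.8 → 57 mm

40 × 57 mm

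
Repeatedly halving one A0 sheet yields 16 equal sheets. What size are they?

A4

16 = 2^4, so 4 halving steps.
A0 → A1 → … → A4 after 4 steps.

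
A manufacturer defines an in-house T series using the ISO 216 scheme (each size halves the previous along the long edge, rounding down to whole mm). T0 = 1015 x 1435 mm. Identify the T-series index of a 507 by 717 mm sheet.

T0: 1015 × 1435 mm
T1: 717 × 1015 mm
T2: 507 × 717 mm
T3: 358 × 507 mm
→ matches T2.

T2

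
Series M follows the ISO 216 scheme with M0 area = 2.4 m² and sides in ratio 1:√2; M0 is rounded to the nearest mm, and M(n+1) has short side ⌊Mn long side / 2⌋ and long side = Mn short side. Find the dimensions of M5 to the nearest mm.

230 × 325 mm

Let M0's short side be w mm. w · w√2 = 2.4 m² = 2,400,000 mm², so w ≈ 1302.7 mm and w√2 ≈ 1842.3 mm → M0 = 1303 × 1842 mm.
M1: ⌊1842/2⌋ × 1303 = 921 × 1303 mm
M2: ⌊1303/2⌋ × 921 = 651 × 921 mm
M3: ⌊921/2⌋ × 651 = 460 × 651 mm
M4: ⌊651/2⌋ × 460 = 325 × 460 mm
M5: ⌊460/2⌋ × 325 = 230 × 325 mm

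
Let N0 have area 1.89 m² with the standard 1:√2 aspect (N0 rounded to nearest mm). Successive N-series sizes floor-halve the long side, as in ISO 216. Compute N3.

Let N0's short side be w mm. w · w√2 = 1.89 m² = 1,890,000 mm², so w ≈ 1156.0 mm and w√2 ≈ 1634.9 mm → N0 = 1156 × 1635 mm.
N1: ⌊1635/2⌋ × 1156 = 817 × 1156 mm
N2: ⌊1156/2⌋ × 817 = 578 × 817 mm
N3: ⌊817/2⌋ × 578 = 408 × 578 mm

408 × 578 mm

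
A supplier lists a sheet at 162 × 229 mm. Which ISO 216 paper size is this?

Aspect ratio 229/162 ≈ 1.414 — close to the ISO √2 ≈ 1.414.
In the C-series (envelope sizes, between A and B): C5 = 162 × 229 mm.

C5 (162 × 229 mm)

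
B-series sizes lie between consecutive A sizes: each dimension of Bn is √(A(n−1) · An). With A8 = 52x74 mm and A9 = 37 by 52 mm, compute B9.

Short side: √(52 · 37) = √1924 ≈ 43.9 → 44 mm
Long side: √(74 · 52) = √3848 ≈ 62.0 → 62 mm

44 × 62 mm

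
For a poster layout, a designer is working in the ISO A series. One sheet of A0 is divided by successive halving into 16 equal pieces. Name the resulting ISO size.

A4

16 = 2^4, so 4 halving steps.
A0 → A1 → … → A4 after 4 steps.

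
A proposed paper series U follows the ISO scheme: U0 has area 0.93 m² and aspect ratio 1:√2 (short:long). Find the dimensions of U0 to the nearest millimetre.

Let the short side be w mm. Then w · w√2 = 0.93 m² = 930,000 mm².
w² = 930,000/√2, so w ≈ 810.9 mm; long side = w√2 ≈ 1146.8 mm.

811 × 1147 mm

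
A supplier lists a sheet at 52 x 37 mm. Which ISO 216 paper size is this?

A9 (37 × 52 mm)

Aspect ratio 52/37 ≈ 1.405 — close to the ISO √2 ≈ 1.414.
In the A-series (A0 area = 1 m²): A9 = 37 × 52 mm.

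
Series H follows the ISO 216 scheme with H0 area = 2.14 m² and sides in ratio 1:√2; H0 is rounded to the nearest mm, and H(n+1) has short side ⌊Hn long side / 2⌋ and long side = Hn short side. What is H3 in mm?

Let H0's short side be w mm. w · w√2 = 2.14 m² = 2,140,000 mm², so w ≈ 1230.1 mm and w√2 ≈ 1739.7 mm → H0 = 1230 × 1740 mm.
H1: ⌊1740/2⌋ × 1230 = 870 × 1230 mm
H2: ⌊1230/2⌋ × 870 = 615 × 870 mm
H3: ⌊870/2⌋ × 615 = 435 × 615 mm

435 × 615 mm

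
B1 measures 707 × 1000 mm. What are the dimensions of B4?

B2: ⌊1000/2⌋ × 707 = 500 × 707 mm
B3: ⌊707/2⌋ × 500 = 353 × 500 mm
B4: ⌊500/2⌋ × 353 = 250 × 353 mm

250 × 353 mm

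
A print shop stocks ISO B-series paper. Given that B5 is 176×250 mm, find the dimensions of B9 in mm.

44 × 62 mm

B6: ⌊250/2⌋ × 176 = 125 × 176 mm
B7: ⌊176/2⌋ × 125 = 88 × 125 mm
B8: ⌊125/2⌋ × 88 = 62 × 88 mm
B9: ⌊88/2⌋ × 62 = 44 × 62 mm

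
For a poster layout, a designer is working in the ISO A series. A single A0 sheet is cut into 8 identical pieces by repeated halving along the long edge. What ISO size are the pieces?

8 = 2^3, so 3 halving steps.
A0 → A1 → … → A3 after 3 steps.

A3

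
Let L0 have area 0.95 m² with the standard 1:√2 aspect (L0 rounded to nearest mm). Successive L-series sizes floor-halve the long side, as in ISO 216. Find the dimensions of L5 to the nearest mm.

Let L0's short side be w mm. w · w√2 = 0.95 m² = 950,000 mm², so w ≈ 819.6 mm and w√2 ≈ 1159.1 mm → L0 = 820 × 1159 mm.
L1: ⌊1159/2⌋ × 820 = 579 × 820 mm
L2: ⌊820/2⌋ × 579 = 410 × 579 mm
L3: ⌊579/2⌋ × 410 = 289 × 410 mm
L4: ⌊410/2⌋ × 289 = 205 × 289 mm
L5: ⌊289/2⌋ × 205 = 144 × 205 mm

144 × 205 mm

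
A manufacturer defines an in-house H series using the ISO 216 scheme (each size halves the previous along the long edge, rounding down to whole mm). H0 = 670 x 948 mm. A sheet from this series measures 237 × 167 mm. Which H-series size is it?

H0: 670 × 948 mm
H1: 474 × 670 mm
H2: 335 × 474 mm
H3: 237 × 335 mm
H4: 167 × 237 mm
H5: 118 × 167 mm
→ matches H4.

H4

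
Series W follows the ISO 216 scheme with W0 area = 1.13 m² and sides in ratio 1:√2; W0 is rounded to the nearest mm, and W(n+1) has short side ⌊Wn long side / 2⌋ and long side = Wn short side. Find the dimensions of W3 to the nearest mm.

316 × 447 mm

Let W0's short side be w mm. w · w√2 = 1.13 m² = 1,130,000 mm², so w ≈ 893.9 mm and w√2 ≈ 1264.1 mm → W0 = 894 × 1264 mm.
W1: ⌊1264/2⌋ × 894 = 632 × 894 mm
W2: ⌊894/2⌋ × 632 = 447 × 632 mm
W3: ⌊632/2⌋ × 447 = 316 × 447 mm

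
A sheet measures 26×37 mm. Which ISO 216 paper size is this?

A10 (26 × 37 mm)

Aspect ratio 37/26 ≈ 1.423 — close to the ISO √2 ≈ 1.414.
In the A-series (A0 area = 1 m²): A10 = 26 × 37 mm.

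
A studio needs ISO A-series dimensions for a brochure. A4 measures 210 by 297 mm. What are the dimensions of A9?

37 × 52 mm

A5: ⌊297/2⌋ × 210 = 148 × 210 mm
A6: ⌊210/2⌋ × 148 = 105 × 148 mm
A7: ⌊148/2⌋ × 105 = 74 × 105 mm
A8: ⌊105/2⌋ × 74 = 52 × 74 mm
A9: ⌊74/2⌋ × 52 = 37 × 52 mm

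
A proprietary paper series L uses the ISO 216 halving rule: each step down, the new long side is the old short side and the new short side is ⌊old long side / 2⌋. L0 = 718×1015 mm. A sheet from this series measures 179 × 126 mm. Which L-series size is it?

L5

L0: 718 × 1015 mm
L1: 507 × 718 mm
L2: 359 × 507 mm
L3: 253 × 359 mm
L4: 179 × 253 mm
L5: 126 × 179 mm
L6: 89 × 126 mm
→ matches L5.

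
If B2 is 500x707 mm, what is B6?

125 × 176 mm

B3: ⌊707/2⌋ × 500 = 353 × 500 mm
B4: ⌊500/2⌋ × 353 = 250 × 353 mm
B5: ⌊353/2⌋ × 250 = 176 × 250 mm
B6: ⌊250/2⌋ × 176 = 125 × 176 mm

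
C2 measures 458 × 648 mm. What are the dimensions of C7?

81 × 114 mm

C3: ⌊648/2⌋ × 458 = 324 × 458 mm
C4: ⌊458/2⌋ × 324 = 229 × 324 mm
C5: ⌊324/2⌋ × 229 = 162 × 229 mm
C6: ⌊229/2⌋ × 162 = 114 × 162 mm
C7: ⌊162/2⌋ × 114 = 81 × 114 mm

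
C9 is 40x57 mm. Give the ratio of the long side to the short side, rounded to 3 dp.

1.425

57 / 40 = 1.425
ISO 216 targets √2 ≈ 1.414; the +0.011 deviation is from mm rounding.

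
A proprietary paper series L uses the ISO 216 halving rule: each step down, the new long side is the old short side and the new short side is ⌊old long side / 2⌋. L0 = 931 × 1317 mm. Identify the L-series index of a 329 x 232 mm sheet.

L0: 931 × 1317 mm
L1: 658 × 931 mm
L2: 465 × 658 mm
L3: 329 × 465 mm
L4: 232 × 329 mm
L5: 164 × 232 mm
→ matches L4.

L4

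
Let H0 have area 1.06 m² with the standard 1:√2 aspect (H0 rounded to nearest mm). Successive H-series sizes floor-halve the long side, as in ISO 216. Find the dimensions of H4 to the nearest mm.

216 × 306 mm

Let H0's short side be w mm. w · w√2 = 1.06 m² = 1,060,000 mm², so w ≈ 865.8 mm and w√2 ≈ 1224.4 mm → H0 = 866 × 1224 mm.
H1: ⌊1224/2⌋ × 866 = 612 × 866 mm
H2: ⌊866/2⌋ × 612 = 433 × 612 mm
H3: ⌊612/2⌋ × 433 = 306 × 433 mm
H4: ⌊433/2⌋ × 306 = 216 × 306 mm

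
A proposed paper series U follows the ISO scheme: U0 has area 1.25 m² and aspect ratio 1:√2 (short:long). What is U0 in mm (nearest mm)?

Let the short side be w mm. Then w · w√2 = 1.25 m² = 1,250,000 mm².
w² = 1,250,000/√2, so w ≈ 940.2 mm; long side = w√2 ≈ 1329.6 mm.

940 × 1330 mm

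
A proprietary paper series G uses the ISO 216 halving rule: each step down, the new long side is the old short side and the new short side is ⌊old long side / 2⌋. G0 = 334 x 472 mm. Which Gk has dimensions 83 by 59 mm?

G5

G0: 334 × 472 mm
G1: 236 × 334 mm
G2: 167 × 236 mm
G3: 118 × 167 mm
G4: 83 × 118 mm
G5: 59 × 83 mm
G6: 41 × 59 mm
→ matches G5.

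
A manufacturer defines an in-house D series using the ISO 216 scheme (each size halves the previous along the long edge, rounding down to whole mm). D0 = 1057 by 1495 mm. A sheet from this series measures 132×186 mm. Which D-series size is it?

D6

D0: 1057 × 1495 mm
D1: 747 × 1057 mm
D2: 528 × 747 mm
D3: 373 × 528 mm
D4: 264 × 373 mm
D5: 186 × 264 mm
D6: 132 × 186 mm
D7: 93 × 132 mm
→ matches D6.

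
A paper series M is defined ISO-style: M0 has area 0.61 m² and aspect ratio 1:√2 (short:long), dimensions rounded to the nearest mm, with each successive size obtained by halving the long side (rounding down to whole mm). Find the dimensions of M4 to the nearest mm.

164 × 232 mm

Let M0's short side be w mm. w · w√2 = 0.61 m² = 610,000 mm², so w ≈ 656.8 mm and w√2 ≈ 928.8 mm → M0 = 657 × 929 mm.
M1: ⌊929/2⌋ × 657 = 464 × 657 mm
M2: ⌊657/2⌋ × 464 = 328 × 464 mm
M3: ⌊464/2⌋ × 328 = 232 × 328 mm
M4: ⌊328/2⌋ × 232 = 164 × 232 mm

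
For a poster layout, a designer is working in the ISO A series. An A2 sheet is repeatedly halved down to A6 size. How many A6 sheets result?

16

Each ISO step halves the sheet: 1 × A2 → 2 × A3 → 4 × A4 → 8 × A5 → …
From A2 to A6 is 4 halving steps: 2^4 = 16.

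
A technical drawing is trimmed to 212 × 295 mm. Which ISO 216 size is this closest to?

A4 (210 × 297 mm)

Aspect ratio 295/212 ≈ 1.392 (ISO target is √2 ≈ 1.414).
In the A-series (A0 area = 1 m²): A4 = 210 × 297 mm.
Off by 4 mm total — nearest standard size.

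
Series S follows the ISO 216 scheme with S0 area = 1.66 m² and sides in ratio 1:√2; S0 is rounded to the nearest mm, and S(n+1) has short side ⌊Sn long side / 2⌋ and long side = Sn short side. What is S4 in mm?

Let S0's short side be w mm. w · w√2 = 1.66 m² = 1,660,000 mm², so w ≈ 1083.4 mm and w√2 ≈ 1532.2 mm → S0 = 1083 × 1532 mm.
S1: ⌊1532/2⌋ × 1083 = 766 × 1083 mm
S2: ⌊1083/2⌋ × 766 = 541 × 766 mm
S3: ⌊766/2⌋ × 541 = 383 × 541 mm
S4: ⌊541/2⌋ × 383 = 270 × 383 mm

270 × 383 mm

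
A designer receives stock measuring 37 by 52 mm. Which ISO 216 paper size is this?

Aspect ratio 52/37 ≈ 1.405 — close to the ISO √2 ≈ 1.414.
In the A-series (A0 area = 1 m²): A9 = 37 × 52 mm.

A9 (37 × 52 mm)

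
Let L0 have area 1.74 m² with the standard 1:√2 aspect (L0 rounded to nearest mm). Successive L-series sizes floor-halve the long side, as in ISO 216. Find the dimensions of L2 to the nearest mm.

554 × 784 mm

Let L0's short side be w mm. w · w√2 = 1.74 m² = 1,740,000 mm², so w ≈ 1109.2 mm and w√2 ≈ 1568.7 mm → L0 = 1109 × 1569 mm.
L1: ⌊1569/2⌋ × 1109 = 784 × 1109 mm
L2: ⌊1109/2⌋ × 784 = 554 × 784 mm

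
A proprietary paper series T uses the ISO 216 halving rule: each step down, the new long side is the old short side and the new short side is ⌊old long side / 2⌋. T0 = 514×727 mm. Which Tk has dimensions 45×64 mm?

T7

T0: 514 × 727 mm
T1: 363 × 514 mm
T2: 257 × 363 mm
T3: 181 × 257 mm
T4: 128 × 181 mm
T5: 90 × 128 mm
T6: 64 × 90 mm
T7: 45 × 64 mm
T8: 32 × 45 mm
→ matches T7.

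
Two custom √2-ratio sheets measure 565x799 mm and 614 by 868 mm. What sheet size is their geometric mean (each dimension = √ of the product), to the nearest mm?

Short side: √(565 · 614) = √346910 ≈ 589.0 → 589 mm
Long side: √(799 · 868) = √693532 ≈ 832.8 → 833 mm

589 × 833 mm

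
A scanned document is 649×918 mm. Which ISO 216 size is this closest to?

Aspect ratio 918/649 ≈ 1.414 — close to the ISO √2 ≈ 1.414.
In the C-series (envelope sizes, between A and B): C1 = 648 × 917 mm.
Off by 2 mm total — nearest standard size.

C1 (648 × 917 mm)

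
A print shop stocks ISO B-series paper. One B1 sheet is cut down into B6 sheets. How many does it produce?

32

B1 = 707 × 1000 mm; B6 = 125 × 176 mm.
Each halving step doubles the count; 5 steps from B1 to B6.
2^5 = 32.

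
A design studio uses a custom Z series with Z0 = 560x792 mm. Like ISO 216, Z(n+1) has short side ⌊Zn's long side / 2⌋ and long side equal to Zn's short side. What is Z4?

140 × 198 mm

Z1 = 396 × 560 mm (from Z0 by 1 halving).
Z2: ⌊560/2⌋ × 396 = 280 × 396 mm
Z3: ⌊396/2⌋ × 280 = 198 × 280 mm
Z4: ⌊280/2⌋ × 198 = 140 × 198 mm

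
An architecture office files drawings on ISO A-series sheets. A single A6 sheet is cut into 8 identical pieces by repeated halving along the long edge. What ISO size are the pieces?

A9

8 = 2^3, so 3 halving steps.
A6 → A7 → … → A9 after 3 steps.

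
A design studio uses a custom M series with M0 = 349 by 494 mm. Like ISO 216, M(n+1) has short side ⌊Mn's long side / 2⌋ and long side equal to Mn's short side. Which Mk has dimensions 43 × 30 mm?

M7

M0: 349 × 494 mm
M1: 247 × 349 mm
M2: 174 × 247 mm
M3: 123 × 174 mm
M4: 87 × 123 mm
M5: 61 × 87 mm
M6: 43 × 61 mm
M7: 30 × 43 mm
M8: 21 × 30 mm
→ matches M7.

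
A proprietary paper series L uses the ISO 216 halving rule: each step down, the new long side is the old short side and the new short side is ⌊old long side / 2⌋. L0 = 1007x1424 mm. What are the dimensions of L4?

251 × 356 mm

L1: ⌊1424/2⌋ × 1007 = 712 × 1007 mm
L2: ⌊1007/2⌋ × 712 = 503 × 712 mm
L3: ⌊712/2⌋ × 503 = 356 × 503 mm
L4: ⌊503/2⌋ × 356 = 251 × 356 mm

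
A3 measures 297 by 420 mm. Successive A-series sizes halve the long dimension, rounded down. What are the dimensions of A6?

105 × 148 mm

A4: ⌊420/2⌋ × 297 = 210 × 297 mm
A5: ⌊297/2⌋ × 210 = 148 × 210 mm
A6: ⌊210/2⌋ × 148 = 105 × 148 mm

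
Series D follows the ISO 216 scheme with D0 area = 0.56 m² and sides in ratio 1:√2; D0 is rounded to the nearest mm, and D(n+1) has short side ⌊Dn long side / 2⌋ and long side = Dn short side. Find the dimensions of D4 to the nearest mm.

Let D0's short side be w mm. w · w√2 = 0.56 m² = 560,000 mm², so w ≈ 629.3 mm and w√2 ≈ 889.9 mm → D0 = 629 × 890 mm.
D1: ⌊890/2⌋ × 629 = 445 × 629 mm
D2: ⌊629/2⌋ × 445 = 314 × 445 mm
D3: ⌊445/2⌋ × 314 = 222 × 314 mm
D4: ⌊314/2⌋ × 222 = 157 × 222 mm

157 × 222 mm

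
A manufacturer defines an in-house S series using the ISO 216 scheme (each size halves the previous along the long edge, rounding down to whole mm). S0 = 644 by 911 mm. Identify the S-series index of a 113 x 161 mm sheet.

S5

S0: 644 × 911 mm
S1: 455 × 644 mm
S2: 322 × 455 mm
S3: 227 × 322 mm
S4: 161 × 227 mm
S5: 113 × 161 mm
S6: 80 × 113 mm
→ matches S5.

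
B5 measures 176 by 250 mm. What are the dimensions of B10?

B6: ⌊250/2⌋ × 176 = 125 × 176 mm
B7: ⌊176/2⌋ × 125 = 88 × 125 mm
B8: ⌊125/2⌋ × 88 = 62 × 88 mm
B9: ⌊88/2⌋ × 62 = 44 × 62 mm
B10: ⌊62/2⌋ × 44 = 31 × 44 mm

31 × 44 mm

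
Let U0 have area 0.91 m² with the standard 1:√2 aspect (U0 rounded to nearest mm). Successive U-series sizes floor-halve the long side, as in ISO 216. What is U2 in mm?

Let U0's short side be w mm. w · w√2 = 0.91 m² = 910,000 mm², so w ≈ 802.2 mm and w√2 ≈ 1134.4 mm → U0 = 802 × 1134 mm.
U1: ⌊1134/2⌋ × 802 = 567 × 802 mm
U2: ⌊802/2⌋ × 567 = 401 × 567 mm

401 × 567 mm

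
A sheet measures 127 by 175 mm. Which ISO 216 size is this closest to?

B6 (125 × 176 mm)

Aspect ratio 175/127 ≈ 1.378 (ISO target is √2 ≈ 1.414).
In the B-series (B0 = 1000 × 1414 mm): B6 = 125 × 176 mm.
Off by 3 mm total — nearest standard size.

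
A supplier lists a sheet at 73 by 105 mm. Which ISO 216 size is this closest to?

A7 (74 × 105 mm)

Aspect ratio 105/73 ≈ 1.438 (ISO target is √2 ≈ 1.414).
In the A-series (A0 area = 1 m²): A7 = 74 × 105 mm.
Off by 1 mm total — nearest standard size.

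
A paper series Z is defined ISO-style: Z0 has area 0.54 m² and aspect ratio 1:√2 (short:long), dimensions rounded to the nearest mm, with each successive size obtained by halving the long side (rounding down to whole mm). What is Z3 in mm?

218 × 309 mm

Let Z0's short side be w mm. w · w√2 = 0.54 m² = 540,000 mm², so w ≈ 617.9 mm and w√2 ≈ 873.9 mm → Z0 = 618 × 874 mm.
Z1: ⌊874/2⌋ × 618 = 437 × 618 mm
Z2: ⌊618/2⌋ × 437 = 309 × 437 mm
Z3: ⌊437/2⌋ × 309 = 218 × 309 mm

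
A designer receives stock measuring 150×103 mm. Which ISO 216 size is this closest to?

Aspect ratio 150/103 ≈ 1.456 (ISO target is √2 ≈ 1.414).
In the A-series (A0 area = 1 m²): A6 = 105 × 148 mm.
Off by 4 mm total — nearest standard size.

A6 (105 × 148 mm)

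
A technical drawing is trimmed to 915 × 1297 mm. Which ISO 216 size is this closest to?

Aspect ratio 1297/915 ≈ 1.417 — close to the ISO √2 ≈ 1.414.
In the C-series (envelope sizes, between A and B): C0 = 917 × 1297 mm.
Off by 2 mm total — nearest standard size.

C0 (917 × 1297 mm)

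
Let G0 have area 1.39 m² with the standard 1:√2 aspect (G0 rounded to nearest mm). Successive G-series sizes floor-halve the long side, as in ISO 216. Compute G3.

Let G0's short side be w mm. w · w√2 = 1.39 m² = 1,390,000 mm², so w ≈ 991.4 mm and w√2 ≈ 1402.1 mm → G0 = 991 × 1402 mm.
G1: ⌊1402/2⌋ × 991 = 701 × 991 mm
G2: ⌊991/2⌋ × 701 = 495 × 701 mm
G3: ⌊701/2⌋ × 495 = 350 × 495 mm

350 × 495 mm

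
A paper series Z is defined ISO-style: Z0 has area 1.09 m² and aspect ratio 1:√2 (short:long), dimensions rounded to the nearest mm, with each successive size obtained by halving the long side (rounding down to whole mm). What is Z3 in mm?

Let Z0's short side be w mm. w · w√2 = 1.09 m² = 1,090,000 mm², so w ≈ 877.9 mm and w√2 ≈ 1241.6 mm → Z0 = 878 × 1242 mm.
Z1: ⌊1242/2⌋ × 878 = 621 × 878 mm
Z2: ⌊878/2⌋ × 621 = 439 × 621 mm
Z3: ⌊621/2⌋ × 439 = 310 × 439 mm

310 × 439 mm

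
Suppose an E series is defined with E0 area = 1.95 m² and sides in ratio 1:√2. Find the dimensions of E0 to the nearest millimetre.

1174 × 1661 mm

Let the short side be w mm. Then w · w√2 = 1.95 m² = 1,950,000 mm².
w² = 1,950,000/√2, so w ≈ 1174.2 mm; long side = w√2 ≈ 1660.6 mm.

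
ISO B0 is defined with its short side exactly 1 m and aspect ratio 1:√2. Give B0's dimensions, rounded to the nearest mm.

1000 × 1414 mm

Short side = 1000 mm; long side = 1000√2 ≈ 1414.2 mm.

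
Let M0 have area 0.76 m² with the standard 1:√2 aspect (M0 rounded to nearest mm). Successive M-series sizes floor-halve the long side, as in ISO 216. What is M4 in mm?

Let M0's short side be w mm. w · w√2 = 0.76 m² = 760,000 mm², so w ≈ 733.1 mm and w√2 ≈ 1036.7 mm → M0 = 733 × 1037 mm.
M1: ⌊1037/2⌋ × 733 = 518 × 733 mm
M2: ⌊733/2⌋ × 518 = 366 × 518 mm
M3: ⌊518/2⌋ × 366 = 259 × 366 mm
M4: ⌊366/2⌋ × 259 = 183 × 259 mm

183 × 259 mm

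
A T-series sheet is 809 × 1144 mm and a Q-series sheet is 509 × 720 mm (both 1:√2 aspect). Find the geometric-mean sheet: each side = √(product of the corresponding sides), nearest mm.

Short side: √(809 · 509) = √411781 ≈ 641.7 → 642 mm
Long side: √(1144 · 720) = √823680 ≈ 907.6 → 908 mm

642 × 908 mm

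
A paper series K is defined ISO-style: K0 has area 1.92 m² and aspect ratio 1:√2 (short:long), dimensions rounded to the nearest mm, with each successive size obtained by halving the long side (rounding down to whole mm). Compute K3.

412 × 582 mm

Let K0's short side be w mm. w · w√2 = 1.92 m² = 1,920,000 mm², so w ≈ 1165.2 mm and w√2 ≈ 1647.8 mm → K0 = 1165 × 1648 mm.
K1: ⌊1648/2⌋ × 1165 = 824 × 1165 mm
K2: ⌊1165/2⌋ × 824 = 582 × 824 mm
K3: ⌊824/2⌋ × 582 = 412 × 582 mm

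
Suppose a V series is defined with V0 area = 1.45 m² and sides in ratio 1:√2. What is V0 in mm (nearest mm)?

1013 × 1432 mm

Let the short side be w mm. Then w · w√2 = 1.45 m² = 1,450,000 mm².
w² = 1,450,000/√2, so w ≈ 1012.6 mm; long side = w√2 ≈ 1432.0 mm.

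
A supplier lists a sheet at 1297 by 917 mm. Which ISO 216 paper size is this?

C0 (917 × 1297 mm)

Aspect ratio 1297/917 ≈ 1.414 — close to the ISO √2 ≈ 1.414.
In the C-series (envelope sizes, between A and B): C0 = 917 × 1297 mm.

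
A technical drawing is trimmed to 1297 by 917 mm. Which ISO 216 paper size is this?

C0 (917 × 1297 mm)

Aspect ratio 1297/917 ≈ 1.414 — close to the ISO √2 ≈ 1.414.
In the C-series (envelope sizes, between A and B): C0 = 917 × 1297 mm.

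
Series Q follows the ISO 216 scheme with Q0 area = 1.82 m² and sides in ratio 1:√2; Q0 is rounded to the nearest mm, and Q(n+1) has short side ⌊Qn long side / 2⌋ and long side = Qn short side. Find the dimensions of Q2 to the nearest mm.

567 × 802 mm

Let Q0's short side be w mm. w · w√2 = 1.82 m² = 1,820,000 mm², so w ≈ 1134.4 mm and w√2 ≈ 1604.3 mm → Q0 = 1134 × 1604 mm.
Q1: ⌊1604/2⌋ × 1134 = 802 × 1134 mm
Q2: ⌊1134/2⌋ × 802 = 567 × 802 mm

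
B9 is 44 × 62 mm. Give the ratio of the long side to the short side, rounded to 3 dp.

1.409

62 / 44 = 1.409
ISO 216 targets √2 ≈ 1.414; the -0.005 deviation is from mm rounding.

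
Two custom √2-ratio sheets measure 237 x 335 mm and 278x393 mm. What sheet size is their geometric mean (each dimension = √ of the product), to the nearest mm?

257 × 363 mm

Short side: √(237 · 278) = √65886 ≈ 256.7 → 257 mm
Long side: √(335 · 393) = √131655 ≈ 362.8 → 363 mm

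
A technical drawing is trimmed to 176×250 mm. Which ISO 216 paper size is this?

B5 (176 × 250 mm)

Aspect ratio 250/176 ≈ 1.420 — close to the ISO √2 ≈ 1.414.
In the B-series (B0 = 1000 × 1414 mm): B5 = 176 × 250 mm.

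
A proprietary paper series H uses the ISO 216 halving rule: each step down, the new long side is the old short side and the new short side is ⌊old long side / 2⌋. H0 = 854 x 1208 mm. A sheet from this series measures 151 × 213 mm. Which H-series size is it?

H0: 854 × 1208 mm
H1: 604 × 854 mm
H2: 427 × 604 mm
H3: 302 × 427 mm
H4: 213 × 302 mm
H5: 151 × 213 mm
H6: 106 × 151 mm
→ matches H5.

H5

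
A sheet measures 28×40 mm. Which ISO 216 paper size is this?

Aspect ratio 40/28 ≈ 1.429 — close to the ISO √2 ≈ 1.414.
In the C-series (envelope sizes, between A and B): C10 = 28 × 40 mm.

C10 (28 × 40 mm)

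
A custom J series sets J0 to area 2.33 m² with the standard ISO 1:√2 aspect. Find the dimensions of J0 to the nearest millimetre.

Let the short side be w mm. Then w · w√2 = 2.33 m² = 2,330,000 mm².
w² = 2,330,000/√2, so w ≈ 1283.6 mm; long side = w√2 ≈ 1815.2 mm.

1284 × 1815 mm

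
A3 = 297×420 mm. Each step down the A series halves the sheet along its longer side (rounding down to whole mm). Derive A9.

37 × 52 mm

A4: ⌊420/2⌋ × 297 = 210 × 297 mm
A5: ⌊297/2⌋ × 210 = 148 × 210 mm
A6: ⌊210/2⌋ × 148 = 105 × 148 mm
A7: ⌊148/2⌋ × 105 = 74 × 105 mm
A8: ⌊105/2⌋ × 74 = 52 × 74 mm
A9: ⌊74/2⌋ × 52 = 37 × 52 mm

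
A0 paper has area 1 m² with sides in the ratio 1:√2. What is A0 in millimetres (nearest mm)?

Let the short side be w mm. Then the long side is w√2 and w · w√2 = 10⁶ mm².
w² = 10⁶/√2, so w = 1000 / 2^(1/4) ≈ 840.9 mm; long side = 1000 · 2^(1/4) ≈ 1189.2 mm.

841 × 1189 mm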